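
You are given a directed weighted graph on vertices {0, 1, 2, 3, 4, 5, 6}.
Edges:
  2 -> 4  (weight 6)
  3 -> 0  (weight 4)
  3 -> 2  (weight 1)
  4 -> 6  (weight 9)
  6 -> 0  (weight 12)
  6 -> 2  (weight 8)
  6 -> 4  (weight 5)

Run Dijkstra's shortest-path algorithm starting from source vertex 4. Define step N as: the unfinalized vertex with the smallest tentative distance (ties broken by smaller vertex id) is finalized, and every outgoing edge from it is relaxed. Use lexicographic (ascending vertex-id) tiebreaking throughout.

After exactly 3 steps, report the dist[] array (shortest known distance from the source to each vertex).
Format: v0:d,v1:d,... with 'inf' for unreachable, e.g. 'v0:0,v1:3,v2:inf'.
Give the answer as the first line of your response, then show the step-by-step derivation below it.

v0:21,v1:inf,v2:17,v3:inf,v4:0,v5:inf,v6:9

step 1: dist = v0:inf,v1:inf,v2:inf,v3:inf,v4:0,v5:inf,v6:9
step 2: dist = v0:21,v1:inf,v2:17,v3:inf,v4:0,v5:inf,v6:9
step 3: dist = v0:21,v1:inf,v2:17,v3:inf,v4:0,v5:inf,v6:9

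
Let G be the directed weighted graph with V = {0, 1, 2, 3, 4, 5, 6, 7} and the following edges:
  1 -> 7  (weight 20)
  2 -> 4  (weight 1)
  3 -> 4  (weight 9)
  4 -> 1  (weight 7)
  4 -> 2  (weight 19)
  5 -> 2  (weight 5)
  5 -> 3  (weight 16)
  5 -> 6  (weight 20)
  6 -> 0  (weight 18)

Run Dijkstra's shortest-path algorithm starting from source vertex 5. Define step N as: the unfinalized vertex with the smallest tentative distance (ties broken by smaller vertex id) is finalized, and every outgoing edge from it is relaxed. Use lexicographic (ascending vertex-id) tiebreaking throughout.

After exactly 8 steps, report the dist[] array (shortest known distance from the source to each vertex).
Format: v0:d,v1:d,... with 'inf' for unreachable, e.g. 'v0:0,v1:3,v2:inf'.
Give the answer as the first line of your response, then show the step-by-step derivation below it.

v0:38,v1:13,v2:5,v3:16,v4:6,v5:0,v6:20,v7:33

step 1: dist = v0:inf,v1:inf,v2:5,v3:16,v4:inf,v5:0,v6:20,v7:inf
step 2: dist = v0:inf,v1:inf,v2:5,v3:16,v4:6,v5:0,v6:20,v7:inf
step 3: dist = v0:inf,v1:13,v2:5,v3:16,v4:6,v5:0,v6:20,v7:inf
step 4: dist = v0:inf,v1:13,v2:5,v3:16,v4:6,v5:0,v6:20,v7:33
step 5: dist = v0:inf,v1:13,v2:5,v3:16,v4:6,v5:0,v6:20,v7:33
step 6: dist = v0:38,v1:13,v2:5,v3:16,v4:6,v5:0,v6:20,v7:33
step 7: dist = v0:38,v1:13,v2:5,v3:16,v4:6,v5:0,v6:20,v7:33
step 8: dist = v0:38,v1:13,v2:5,v3:16,v4:6,v5:0,v6:20,v7:33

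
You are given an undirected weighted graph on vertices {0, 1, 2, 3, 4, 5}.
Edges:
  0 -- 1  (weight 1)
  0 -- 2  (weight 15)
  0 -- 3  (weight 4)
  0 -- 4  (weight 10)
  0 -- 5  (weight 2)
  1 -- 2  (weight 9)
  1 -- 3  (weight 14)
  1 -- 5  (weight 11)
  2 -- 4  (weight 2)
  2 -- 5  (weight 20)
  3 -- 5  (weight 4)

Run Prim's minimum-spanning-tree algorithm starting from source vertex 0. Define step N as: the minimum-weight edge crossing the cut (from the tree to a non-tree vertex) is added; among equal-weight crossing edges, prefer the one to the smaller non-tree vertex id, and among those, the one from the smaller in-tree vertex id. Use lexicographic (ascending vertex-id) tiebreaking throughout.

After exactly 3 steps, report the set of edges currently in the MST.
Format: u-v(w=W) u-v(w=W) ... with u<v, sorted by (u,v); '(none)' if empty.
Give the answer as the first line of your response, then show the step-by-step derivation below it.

0-1(w=1) 0-3(w=4) 0-5(w=2)

step 1: add edge 0-1 (w=1); MST = {0-1(w=1)}
step 2: add edge 0-5 (w=2); MST = {0-1(w=1) 0-5(w=2)}
step 3: add edge 0-3 (w=4); MST = {0-1(w=1) 0-3(w=4) 0-5(w=2)}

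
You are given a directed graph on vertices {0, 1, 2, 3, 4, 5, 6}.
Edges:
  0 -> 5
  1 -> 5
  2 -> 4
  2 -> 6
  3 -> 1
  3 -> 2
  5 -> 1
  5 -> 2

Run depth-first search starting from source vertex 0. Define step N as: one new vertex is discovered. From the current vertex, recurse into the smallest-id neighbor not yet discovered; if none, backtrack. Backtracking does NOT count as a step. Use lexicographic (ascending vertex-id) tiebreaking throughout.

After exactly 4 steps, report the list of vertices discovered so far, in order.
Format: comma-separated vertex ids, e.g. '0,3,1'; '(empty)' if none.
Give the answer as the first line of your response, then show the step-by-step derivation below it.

0,5,1,2

step 1: discover 0; path=0; order=0
step 2: discover 5; path=0>5; order=0,5
step 3: discover 1; path=0>5>1; order=0,5,1
step 4: discover 2; path=0>5>2; order=0,5,1,2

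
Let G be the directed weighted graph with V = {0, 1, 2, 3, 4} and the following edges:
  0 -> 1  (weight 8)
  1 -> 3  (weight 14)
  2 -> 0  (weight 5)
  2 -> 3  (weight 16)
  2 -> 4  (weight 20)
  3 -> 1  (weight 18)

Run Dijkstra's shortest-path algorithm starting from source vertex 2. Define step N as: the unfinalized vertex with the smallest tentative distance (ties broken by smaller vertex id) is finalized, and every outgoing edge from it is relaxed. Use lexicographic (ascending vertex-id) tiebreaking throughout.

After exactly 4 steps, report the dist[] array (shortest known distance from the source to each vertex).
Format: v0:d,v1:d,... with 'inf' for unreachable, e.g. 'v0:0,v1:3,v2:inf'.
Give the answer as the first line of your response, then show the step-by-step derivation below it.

v0:5,v1:13,v2:0,v3:16,v4:20

step 1: dist = v0:5,v1:inf,v2:0,v3:16,v4:20
step 2: dist = v0:5,v1:13,v2:0,v3:16,v4:20
step 3: dist = v0:5,v1:13,v2:0,v3:16,v4:20
step 4: dist = v0:5,v1:13,v2:0,v3:16,v4:20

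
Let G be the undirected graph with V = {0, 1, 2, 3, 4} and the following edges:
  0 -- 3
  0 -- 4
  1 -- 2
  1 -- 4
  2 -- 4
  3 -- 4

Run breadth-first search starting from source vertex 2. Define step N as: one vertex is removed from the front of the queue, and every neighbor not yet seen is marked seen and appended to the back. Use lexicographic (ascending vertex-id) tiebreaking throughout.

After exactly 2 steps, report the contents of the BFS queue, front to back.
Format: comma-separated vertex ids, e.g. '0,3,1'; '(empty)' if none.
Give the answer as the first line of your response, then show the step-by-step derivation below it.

4

step 1: dequeue 2; queue=[1,4]; order=2
step 2: dequeue 1; queue=[4]; order=2,1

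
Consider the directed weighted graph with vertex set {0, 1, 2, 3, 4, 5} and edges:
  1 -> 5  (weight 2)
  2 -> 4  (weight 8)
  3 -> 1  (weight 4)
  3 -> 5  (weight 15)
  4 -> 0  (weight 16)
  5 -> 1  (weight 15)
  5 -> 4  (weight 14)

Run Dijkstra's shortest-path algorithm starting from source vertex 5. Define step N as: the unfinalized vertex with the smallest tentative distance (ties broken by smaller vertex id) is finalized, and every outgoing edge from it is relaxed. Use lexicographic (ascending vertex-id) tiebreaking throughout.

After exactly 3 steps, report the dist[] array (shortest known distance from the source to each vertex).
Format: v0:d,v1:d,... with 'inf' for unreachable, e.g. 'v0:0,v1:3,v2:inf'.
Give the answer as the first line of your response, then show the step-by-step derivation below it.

v0:30,v1:15,v2:inf,v3:inf,v4:14,v5:0

step 1: dist = v0:inf,v1:15,v2:inf,v3:inf,v4:14,v5:0
step 2: dist = v0:30,v1:15,v2:inf,v3:inf,v4:14,v5:0
step 3: dist = v0:30,v1:15,v2:inf,v3:inf,v4:14,v5:0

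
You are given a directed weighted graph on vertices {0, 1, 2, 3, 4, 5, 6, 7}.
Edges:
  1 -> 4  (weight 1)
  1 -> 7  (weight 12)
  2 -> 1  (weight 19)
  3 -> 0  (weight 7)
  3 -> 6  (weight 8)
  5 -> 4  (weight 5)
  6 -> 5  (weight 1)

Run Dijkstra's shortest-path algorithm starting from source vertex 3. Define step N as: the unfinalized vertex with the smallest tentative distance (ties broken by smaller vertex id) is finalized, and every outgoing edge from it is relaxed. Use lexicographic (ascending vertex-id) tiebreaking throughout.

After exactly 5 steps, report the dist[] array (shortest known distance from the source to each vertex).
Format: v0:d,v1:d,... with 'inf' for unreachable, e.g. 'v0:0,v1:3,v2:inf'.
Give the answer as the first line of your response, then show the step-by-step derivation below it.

v0:7,v1:inf,v2:inf,v3:0,v4:14,v5:9,v6:8,v7:inf

step 1: dist = v0:7,v1:inf,v2:inf,v3:0,v4:inf,v5:inf,v6:8,v7:inf
step 2: dist = v0:7,v1:inf,v2:inf,v3:0,v4:inf,v5:inf,v6:8,v7:inf
step 3: dist = v0:7,v1:inf,v2:inf,v3:0,v4:inf,v5:9,v6:8,v7:inf
step 4: dist = v0:7,v1:inf,v2:inf,v3:0,v4:14,v5:9,v6:8,v7:inf
step 5: dist = v0:7,v1:inf,v2:inf,v3:0,v4:14,v5:9,v6:8,v7:inf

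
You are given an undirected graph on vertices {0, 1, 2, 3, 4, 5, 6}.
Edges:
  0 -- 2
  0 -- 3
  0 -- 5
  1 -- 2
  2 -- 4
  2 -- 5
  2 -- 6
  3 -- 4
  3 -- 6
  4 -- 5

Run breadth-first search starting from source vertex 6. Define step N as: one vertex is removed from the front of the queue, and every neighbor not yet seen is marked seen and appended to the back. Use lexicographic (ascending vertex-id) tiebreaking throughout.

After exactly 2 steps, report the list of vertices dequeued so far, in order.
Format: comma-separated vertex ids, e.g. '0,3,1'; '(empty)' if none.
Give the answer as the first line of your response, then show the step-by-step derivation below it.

6,2

step 1: dequeue 6; queue=[2,3]; order=6
step 2: dequeue 2; queue=[3,0,1,4,5]; order=6,2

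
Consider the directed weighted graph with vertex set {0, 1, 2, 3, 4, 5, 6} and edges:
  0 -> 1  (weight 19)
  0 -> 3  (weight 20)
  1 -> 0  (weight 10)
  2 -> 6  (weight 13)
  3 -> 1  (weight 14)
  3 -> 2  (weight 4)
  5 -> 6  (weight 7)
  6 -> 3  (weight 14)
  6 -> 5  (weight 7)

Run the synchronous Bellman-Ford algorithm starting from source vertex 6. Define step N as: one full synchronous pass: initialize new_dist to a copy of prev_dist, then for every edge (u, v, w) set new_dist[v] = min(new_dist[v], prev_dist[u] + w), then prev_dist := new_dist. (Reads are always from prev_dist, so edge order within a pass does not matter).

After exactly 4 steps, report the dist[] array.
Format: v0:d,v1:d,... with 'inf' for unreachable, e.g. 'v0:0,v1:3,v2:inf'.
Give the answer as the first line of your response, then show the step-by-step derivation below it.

v0:38,v1:28,v2:18,v3:14,v4:inf,v5:7,v6:0

step 1: dist = v0:inf,v1:inf,v2:inf,v3:14,v4:inf,v5:7,v6:0
step 2: dist = v0:inf,v1:28,v2:18,v3:14,v4:inf,v5:7,v6:0
step 3: dist = v0:38,v1:28,v2:18,v3:14,v4:inf,v5:7,v6:0
step 4: dist = v0:38,v1:28,v2:18,v3:14,v4:inf,v5:7,v6:0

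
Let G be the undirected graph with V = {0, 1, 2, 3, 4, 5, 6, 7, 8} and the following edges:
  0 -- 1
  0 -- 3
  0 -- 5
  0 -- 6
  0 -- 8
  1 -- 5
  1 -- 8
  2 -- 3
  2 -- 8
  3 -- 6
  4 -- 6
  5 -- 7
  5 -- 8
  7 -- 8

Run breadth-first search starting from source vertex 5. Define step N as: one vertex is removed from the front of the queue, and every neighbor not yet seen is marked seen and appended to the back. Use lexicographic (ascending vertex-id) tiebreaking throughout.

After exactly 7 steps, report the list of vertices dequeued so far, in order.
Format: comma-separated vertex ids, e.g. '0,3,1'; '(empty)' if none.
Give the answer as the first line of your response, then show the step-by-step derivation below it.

5,0,1,7,8,3,6

step 1: dequeue 5; queue=[0,1,7,8]; order=5
step 2: dequeue 0; queue=[1,7,8,3,6]; order=5,0
step 3: dequeue 1; queue=[7,8,3,6]; order=5,0,1
step 4: dequeue 7; queue=[8,3,6]; order=5,0,1,7
step 5: dequeue 8; queue=[3,6,2]; order=5,0,1,7,8
step 6: dequeue 3; queue=[6,2]; order=5,0,1,7,8,3
step 7: dequeue 6; queue=[2,4]; order=5,0,1,7,8,3,6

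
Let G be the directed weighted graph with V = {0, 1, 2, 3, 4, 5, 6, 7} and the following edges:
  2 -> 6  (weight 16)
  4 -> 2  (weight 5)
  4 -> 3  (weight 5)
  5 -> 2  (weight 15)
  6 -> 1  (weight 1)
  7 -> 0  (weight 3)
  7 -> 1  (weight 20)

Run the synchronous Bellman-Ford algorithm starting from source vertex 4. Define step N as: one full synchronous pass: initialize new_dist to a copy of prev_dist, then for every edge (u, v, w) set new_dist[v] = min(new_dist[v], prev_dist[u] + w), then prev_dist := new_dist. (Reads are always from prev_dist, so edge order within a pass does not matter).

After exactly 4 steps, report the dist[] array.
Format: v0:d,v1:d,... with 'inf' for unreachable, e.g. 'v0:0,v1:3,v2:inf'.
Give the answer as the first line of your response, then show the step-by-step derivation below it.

v0:inf,v1:22,v2:5,v3:5,v4:0,v5:inf,v6:21,v7:inf

step 1: dist = v0:inf,v1:inf,v2:5,v3:5,v4:0,v5:inf,v6:inf,v7:inf
step 2: dist = v0:inf,v1:inf,v2:5,v3:5,v4:0,v5:inf,v6:21,v7:inf
step 3: dist = v0:inf,v1:22,v2:5,v3:5,v4:0,v5:inf,v6:21,v7:inf
step 4: dist = v0:inf,v1:22,v2:5,v3:5,v4:0,v5:inf,v6:21,v7:inf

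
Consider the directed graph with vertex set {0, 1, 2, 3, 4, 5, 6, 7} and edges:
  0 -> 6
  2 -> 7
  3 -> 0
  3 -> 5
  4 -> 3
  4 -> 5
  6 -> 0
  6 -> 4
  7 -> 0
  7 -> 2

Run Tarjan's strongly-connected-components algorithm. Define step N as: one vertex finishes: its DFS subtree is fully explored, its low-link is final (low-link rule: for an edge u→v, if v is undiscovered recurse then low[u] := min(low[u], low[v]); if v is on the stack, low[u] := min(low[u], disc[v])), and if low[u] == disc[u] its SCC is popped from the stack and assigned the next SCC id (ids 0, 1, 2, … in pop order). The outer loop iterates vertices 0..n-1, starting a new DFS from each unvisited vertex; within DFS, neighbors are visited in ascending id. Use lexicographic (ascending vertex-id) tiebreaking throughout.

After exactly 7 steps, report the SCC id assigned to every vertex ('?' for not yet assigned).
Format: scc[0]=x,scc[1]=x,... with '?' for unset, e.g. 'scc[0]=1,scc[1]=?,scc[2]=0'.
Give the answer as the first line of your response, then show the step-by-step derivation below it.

scc[0]=1,scc[1]=2,scc[2]=?,scc[3]=1,scc[4]=1,scc[5]=0,scc[6]=1,scc[7]=?

step 1: low=(low[0]=0,low[1]=?,low[2]=?,low[3]=0,low[4]=2,low[5]=4,low[6]=0,low[7]=?); scc=(scc[0]=?,scc[1]=?,scc[2]=?,scc[3]=?,scc[4]=?,scc[5]=0,scc[6]=?,scc[7]=?)
step 2: low=(low[0]=0,low[1]=?,low[2]=?,low[3]=0,low[4]=2,low[5]=4,low[6]=0,low[7]=?); scc=(scc[0]=?,scc[1]=?,scc[2]=?,scc[3]=?,scc[4]=?,scc[5]=0,scc[6]=?,scc[7]=?)
step 3: low=(low[0]=0,low[1]=?,low[2]=?,low[3]=0,low[4]=0,low[5]=4,low[6]=0,low[7]=?); scc=(scc[0]=?,scc[1]=?,scc[2]=?,scc[3]=?,scc[4]=?,scc[5]=0,scc[6]=?,scc[7]=?)
step 4: low=(low[0]=0,low[1]=?,low[2]=?,low[3]=0,low[4]=0,low[5]=4,low[6]=0,low[7]=?); scc=(scc[0]=?,scc[1]=?,scc[2]=?,scc[3]=?,scc[4]=?,scc[5]=0,scc[6]=?,scc[7]=?)
step 5: low=(low[0]=0,low[1]=?,low[2]=?,low[3]=0,low[4]=0,low[5]=4,low[6]=0,low[7]=?); scc=(scc[0]=1,scc[1]=?,scc[2]=?,scc[3]=1,scc[4]=1,scc[5]=0,scc[6]=1,scc[7]=?)
step 6: low=(low[0]=0,low[1]=5,low[2]=?,low[3]=0,low[4]=0,low[5]=4,low[6]=0,low[7]=?); scc=(scc[0]=1,scc[1]=2,scc[2]=?,scc[3]=1,scc[4]=1,scc[5]=0,scc[6]=1,scc[7]=?)
step 7: low=(low[0]=0,low[1]=5,low[2]=6,low[3]=0,low[4]=0,low[5]=4,low[6]=0,low[7]=6); scc=(scc[0]=1,scc[1]=2,scc[2]=?,scc[3]=1,scc[4]=1,scc[5]=0,scc[6]=1,scc[7]=?)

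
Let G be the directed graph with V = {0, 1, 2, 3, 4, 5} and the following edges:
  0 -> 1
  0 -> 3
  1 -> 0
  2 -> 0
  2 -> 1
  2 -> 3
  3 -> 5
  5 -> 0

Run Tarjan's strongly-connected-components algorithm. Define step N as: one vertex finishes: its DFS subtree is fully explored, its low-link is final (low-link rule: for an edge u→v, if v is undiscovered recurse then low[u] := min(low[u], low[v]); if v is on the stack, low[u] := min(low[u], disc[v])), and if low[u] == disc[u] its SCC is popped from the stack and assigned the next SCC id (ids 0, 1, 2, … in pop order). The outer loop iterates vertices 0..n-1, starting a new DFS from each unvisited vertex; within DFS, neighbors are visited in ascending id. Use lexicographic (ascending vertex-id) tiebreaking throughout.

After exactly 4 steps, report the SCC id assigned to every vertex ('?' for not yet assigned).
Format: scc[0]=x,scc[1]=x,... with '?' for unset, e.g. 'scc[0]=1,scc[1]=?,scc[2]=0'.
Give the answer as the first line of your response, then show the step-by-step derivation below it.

scc[0]=0,scc[1]=0,scc[2]=?,scc[3]=0,scc[4]=?,scc[5]=0

step 1: low=(low[0]=0,low[1]=0,low[2]=?,low[3]=?,low[4]=?,low[5]=?); scc=(scc[0]=?,scc[1]=?,scc[2]=?,scc[3]=?,scc[4]=?,scc[5]=?)
step 2: low=(low[0]=0,low[1]=0,low[2]=?,low[3]=2,low[4]=?,low[5]=0); scc=(scc[0]=?,scc[1]=?,scc[2]=?,scc[3]=?,scc[4]=?,scc[5]=?)
step 3: low=(low[0]=0,low[1]=0,low[2]=?,low[3]=0,low[4]=?,low[5]=0); scc=(scc[0]=?,scc[1]=?,scc[2]=?,scc[3]=?,scc[4]=?,scc[5]=?)
step 4: low=(low[0]=0,low[1]=0,low[2]=?,low[3]=0,low[4]=?,low[5]=0); scc=(scc[0]=0,scc[1]=0,scc[2]=?,scc[3]=0,scc[4]=?,scc[5]=0)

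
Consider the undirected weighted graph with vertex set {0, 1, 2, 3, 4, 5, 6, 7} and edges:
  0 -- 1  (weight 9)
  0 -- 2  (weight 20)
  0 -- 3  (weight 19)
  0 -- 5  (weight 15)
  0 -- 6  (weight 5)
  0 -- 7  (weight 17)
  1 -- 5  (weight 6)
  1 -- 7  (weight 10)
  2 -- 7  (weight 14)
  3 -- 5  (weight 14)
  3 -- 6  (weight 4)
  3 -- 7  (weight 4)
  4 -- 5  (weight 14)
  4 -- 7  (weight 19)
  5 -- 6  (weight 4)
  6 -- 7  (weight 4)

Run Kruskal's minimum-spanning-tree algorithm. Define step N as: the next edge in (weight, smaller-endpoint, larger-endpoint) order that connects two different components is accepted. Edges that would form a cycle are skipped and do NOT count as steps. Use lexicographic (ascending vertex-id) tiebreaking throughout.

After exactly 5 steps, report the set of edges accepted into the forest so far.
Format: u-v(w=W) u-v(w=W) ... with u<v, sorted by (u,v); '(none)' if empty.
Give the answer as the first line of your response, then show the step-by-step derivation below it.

0-6(w=5) 1-5(w=6) 3-6(w=4) 3-7(w=4) 5-6(w=4)

step 1: add edge 3-6 (w=4); MST = {3-6(w=4)}
step 2: add edge 3-7 (w=4); MST = {3-6(w=4) 3-7(w=4)}
step 3: add edge 5-6 (w=4); MST = {3-6(w=4) 3-7(w=4) 5-6(w=4)}
step 4: add edge 0-6 (w=5); MST = {0-6(w=5) 3-6(w=4) 3-7(w=4) 5-6(w=4)}
step 5: add edge 1-5 (w=6); MST = {0-6(w=5) 1-5(w=6) 3-6(w=4) 3-7(w=4) 5-6(w=4)}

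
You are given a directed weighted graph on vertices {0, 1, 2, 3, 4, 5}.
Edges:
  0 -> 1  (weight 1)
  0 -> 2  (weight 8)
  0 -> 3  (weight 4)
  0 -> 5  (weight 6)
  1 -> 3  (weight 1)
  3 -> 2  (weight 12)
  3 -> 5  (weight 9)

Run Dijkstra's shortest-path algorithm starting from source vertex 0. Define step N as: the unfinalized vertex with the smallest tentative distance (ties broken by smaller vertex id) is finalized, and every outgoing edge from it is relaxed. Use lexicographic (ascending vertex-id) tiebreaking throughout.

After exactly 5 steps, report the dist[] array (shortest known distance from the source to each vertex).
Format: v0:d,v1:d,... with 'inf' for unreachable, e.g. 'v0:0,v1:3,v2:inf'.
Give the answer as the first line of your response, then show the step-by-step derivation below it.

v0:0,v1:1,v2:8,v3:2,v4:inf,v5:6

step 1: dist = v0:0,v1:1,v2:8,v3:4,v4:inf,v5:6
step 2: dist = v0:0,v1:1,v2:8,v3:2,v4:inf,v5:6
step 3: dist = v0:0,v1:1,v2:8,v3:2,v4:inf,v5:6
step 4: dist = v0:0,v1:1,v2:8,v3:2,v4:inf,v5:6
step 5: dist = v0:0,v1:1,v2:8,v3:2,v4:inf,v5:6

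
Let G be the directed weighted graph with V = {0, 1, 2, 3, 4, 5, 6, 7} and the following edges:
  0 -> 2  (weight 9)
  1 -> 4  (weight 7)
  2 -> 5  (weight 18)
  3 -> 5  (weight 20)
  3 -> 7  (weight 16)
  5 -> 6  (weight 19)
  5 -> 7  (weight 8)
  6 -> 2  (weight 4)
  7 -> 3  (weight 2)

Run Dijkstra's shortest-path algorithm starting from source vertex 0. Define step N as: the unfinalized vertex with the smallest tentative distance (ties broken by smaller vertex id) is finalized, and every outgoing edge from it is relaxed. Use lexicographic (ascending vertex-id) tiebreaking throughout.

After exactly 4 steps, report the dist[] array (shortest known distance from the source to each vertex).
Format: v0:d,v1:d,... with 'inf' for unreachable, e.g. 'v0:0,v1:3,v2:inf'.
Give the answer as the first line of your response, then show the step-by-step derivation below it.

v0:0,v1:inf,v2:9,v3:37,v4:inf,v5:27,v6:46,v7:35

step 1: dist = v0:0,v1:inf,v2:9,v3:inf,v4:inf,v5:inf,v6:inf,v7:inf
step 2: dist = v0:0,v1:inf,v2:9,v3:inf,v4:inf,v5:27,v6:inf,v7:inf
step 3: dist = v0:0,v1:inf,v2:9,v3:inf,v4:inf,v5:27,v6:46,v7:35
step 4: dist = v0:0,v1:inf,v2:9,v3:37,v4:inf,v5:27,v6:46,v7:35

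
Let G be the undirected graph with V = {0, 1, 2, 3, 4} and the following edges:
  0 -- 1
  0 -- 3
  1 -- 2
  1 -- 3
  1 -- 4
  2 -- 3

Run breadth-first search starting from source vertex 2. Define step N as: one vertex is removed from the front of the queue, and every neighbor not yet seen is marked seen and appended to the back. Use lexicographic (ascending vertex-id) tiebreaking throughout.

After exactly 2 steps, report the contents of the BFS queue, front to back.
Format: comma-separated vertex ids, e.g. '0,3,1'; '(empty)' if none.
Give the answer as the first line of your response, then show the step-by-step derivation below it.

3,0,4

step 1: dequeue 2; queue=[1,3]; order=2
step 2: dequeue 1; queue=[3,0,4]; order=2,1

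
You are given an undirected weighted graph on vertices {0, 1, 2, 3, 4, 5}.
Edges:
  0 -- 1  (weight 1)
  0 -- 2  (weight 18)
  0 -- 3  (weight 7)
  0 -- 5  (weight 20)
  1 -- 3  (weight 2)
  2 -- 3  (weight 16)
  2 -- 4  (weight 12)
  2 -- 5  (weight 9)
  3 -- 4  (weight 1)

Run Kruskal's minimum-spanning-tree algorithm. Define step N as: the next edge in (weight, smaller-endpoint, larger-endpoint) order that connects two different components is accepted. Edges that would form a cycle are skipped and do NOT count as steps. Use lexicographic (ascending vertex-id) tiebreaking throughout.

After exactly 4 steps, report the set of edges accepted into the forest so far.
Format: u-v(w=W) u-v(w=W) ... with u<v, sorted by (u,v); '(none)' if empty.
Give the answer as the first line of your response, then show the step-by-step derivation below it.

0-1(w=1) 1-3(w=2) 2-5(w=9) 3-4(w=1)

step 1: add edge 0-1 (w=1); MST = {0-1(w=1)}
step 2: add edge 3-4 (w=1); MST = {0-1(w=1) 3-4(w=1)}
step 3: add edge 1-3 (w=2); MST = {0-1(w=1) 1-3(w=2) 3-4(w=1)}
step 4: add edge 2-5 (w=9); MST = {0-1(w=1) 1-3(w=2) 2-5(w=9) 3-4(w=1)}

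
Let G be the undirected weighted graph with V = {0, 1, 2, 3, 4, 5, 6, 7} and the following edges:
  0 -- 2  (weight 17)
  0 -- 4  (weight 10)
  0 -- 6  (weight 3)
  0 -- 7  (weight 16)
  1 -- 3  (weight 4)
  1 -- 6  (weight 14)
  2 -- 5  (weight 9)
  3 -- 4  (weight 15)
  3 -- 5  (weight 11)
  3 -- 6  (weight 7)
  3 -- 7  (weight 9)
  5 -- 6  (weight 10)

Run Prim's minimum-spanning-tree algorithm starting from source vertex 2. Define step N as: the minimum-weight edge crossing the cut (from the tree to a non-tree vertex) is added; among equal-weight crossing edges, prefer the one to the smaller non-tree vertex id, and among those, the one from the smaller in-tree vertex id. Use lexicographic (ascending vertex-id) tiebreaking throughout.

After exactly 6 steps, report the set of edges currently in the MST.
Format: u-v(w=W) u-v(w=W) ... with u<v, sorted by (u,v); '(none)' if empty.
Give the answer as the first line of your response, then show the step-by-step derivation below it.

0-6(w=3) 1-3(w=4) 2-5(w=9) 3-6(w=7) 3-7(w=9) 5-6(w=10)

step 1: add edge 2-5 (w=9); MST = {2-5(w=9)}
step 2: add edge 5-6 (w=10); MST = {2-5(w=9) 5-6(w=10)}
step 3: add edge 0-6 (w=3); MST = {0-6(w=3) 2-5(w=9) 5-6(w=10)}
step 4: add edge 3-6 (w=7); MST = {0-6(w=3) 2-5(w=9) 3-6(w=7) 5-6(w=10)}
step 5: add edge 1-3 (w=4); MST = {0-6(w=3) 1-3(w=4) 2-5(w=9) 3-6(w=7) 5-6(w=10)}
step 6: add edge 3-7 (w=9); MST = {0-6(w=3) 1-3(w=4) 2-5(w=9) 3-6(w=7) 3-7(w=9) 5-6(w=10)}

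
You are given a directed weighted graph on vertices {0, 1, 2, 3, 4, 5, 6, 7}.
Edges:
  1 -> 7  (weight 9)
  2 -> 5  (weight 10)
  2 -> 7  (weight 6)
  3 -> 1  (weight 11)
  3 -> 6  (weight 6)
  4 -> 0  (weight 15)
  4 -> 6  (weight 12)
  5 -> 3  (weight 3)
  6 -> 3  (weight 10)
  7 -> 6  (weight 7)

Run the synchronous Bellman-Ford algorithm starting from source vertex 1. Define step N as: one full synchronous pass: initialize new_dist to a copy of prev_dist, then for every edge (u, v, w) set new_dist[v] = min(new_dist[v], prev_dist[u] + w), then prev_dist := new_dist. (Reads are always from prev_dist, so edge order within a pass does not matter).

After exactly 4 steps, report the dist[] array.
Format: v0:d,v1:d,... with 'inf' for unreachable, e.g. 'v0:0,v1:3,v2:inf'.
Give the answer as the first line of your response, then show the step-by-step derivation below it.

v0:inf,v1:0,v2:inf,v3:26,v4:inf,v5:inf,v6:16,v7:9

step 1: dist = v0:inf,v1:0,v2:inf,v3:inf,v4:inf,v5:inf,v6:inf,v7:9
step 2: dist = v0:inf,v1:0,v2:inf,v3:inf,v4:inf,v5:inf,v6:16,v7:9
step 3: dist = v0:inf,v1:0,v2:inf,v3:26,v4:inf,v5:inf,v6:16,v7:9
step 4: dist = v0:inf,v1:0,v2:inf,v3:26,v4:inf,v5:inf,v6:16,v7:9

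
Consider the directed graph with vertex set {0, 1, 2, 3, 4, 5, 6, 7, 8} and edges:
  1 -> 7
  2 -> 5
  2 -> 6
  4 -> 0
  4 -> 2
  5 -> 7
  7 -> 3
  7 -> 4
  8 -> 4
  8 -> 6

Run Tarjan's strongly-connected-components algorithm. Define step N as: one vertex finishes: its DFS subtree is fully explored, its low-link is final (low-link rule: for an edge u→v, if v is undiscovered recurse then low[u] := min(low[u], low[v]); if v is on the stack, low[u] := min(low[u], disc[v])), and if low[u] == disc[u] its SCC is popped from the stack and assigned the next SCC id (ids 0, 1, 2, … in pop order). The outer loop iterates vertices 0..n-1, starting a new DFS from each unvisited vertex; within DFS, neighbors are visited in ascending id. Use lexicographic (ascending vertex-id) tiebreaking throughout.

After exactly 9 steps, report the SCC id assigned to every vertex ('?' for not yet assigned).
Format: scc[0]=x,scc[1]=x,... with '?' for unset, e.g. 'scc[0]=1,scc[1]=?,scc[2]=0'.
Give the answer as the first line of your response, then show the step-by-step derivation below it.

scc[0]=0,scc[1]=4,scc[2]=3,scc[3]=1,scc[4]=3,scc[5]=3,scc[6]=2,scc[7]=3,scc[8]=5

step 1: low=(low[0]=0,low[1]=?,low[2]=?,low[3]=?,low[4]=?,low[5]=?,low[6]=?,low[7]=?,low[8]=?); scc=(scc[0]=0,scc[1]=?,scc[2]=?,scc[3]=?,scc[4]=?,scc[5]=?,scc[6]=?,scc[7]=?,scc[8]=?)
step 2: low=(low[0]=0,low[1]=1,low[2]=?,low[3]=3,low[4]=?,low[5]=?,low[6]=?,low[7]=2,low[8]=?); scc=(scc[0]=0,scc[1]=?,scc[2]=?,scc[3]=1,scc[4]=?,scc[5]=?,scc[6]=?,scc[7]=?,scc[8]=?)
step 3: low=(low[0]=0,low[1]=1,low[2]=5,low[3]=3,low[4]=4,low[5]=2,low[6]=?,low[7]=2,low[8]=?); scc=(scc[0]=0,scc[1]=?,scc[2]=?,scc[3]=1,scc[4]=?,scc[5]=?,scc[6]=?,scc[7]=?,scc[8]=?)
step 4: low=(low[0]=0,low[1]=1,low[2]=2,low[3]=3,low[4]=4,low[5]=2,low[6]=7,low[7]=2,low[8]=?); scc=(scc[0]=0,scc[1]=?,scc[2]=?,scc[3]=1,scc[4]=?,scc[5]=?,scc[6]=2,scc[7]=?,scc[8]=?)
step 5: low=(low[0]=0,low[1]=1,low[2]=2,low[3]=3,low[4]=4,low[5]=2,low[6]=7,low[7]=2,low[8]=?); scc=(scc[0]=0,scc[1]=?,scc[2]=?,scc[3]=1,scc[4]=?,scc[5]=?,scc[6]=2,scc[7]=?,scc[8]=?)
step 6: low=(low[0]=0,low[1]=1,low[2]=2,low[3]=3,low[4]=2,low[5]=2,low[6]=7,low[7]=2,low[8]=?); scc=(scc[0]=0,scc[1]=?,scc[2]=?,scc[3]=1,scc[4]=?,scc[5]=?,scc[6]=2,scc[7]=?,scc[8]=?)
step 7: low=(low[0]=0,low[1]=1,low[2]=2,low[3]=3,low[4]=2,low[5]=2,low[6]=7,low[7]=2,low[8]=?); scc=(scc[0]=0,scc[1]=?,scc[2]=3,scc[3]=1,scc[4]=3,scc[5]=3,scc[6]=2,scc[7]=3,scc[8]=?)
step 8: low=(low[0]=0,low[1]=1,low[2]=2,low[3]=3,low[4]=2,low[5]=2,low[6]=7,low[7]=2,low[8]=?); scc=(scc[0]=0,scc[1]=4,scc[2]=3,scc[3]=1,scc[4]=3,scc[5]=3,scc[6]=2,scc[7]=3,scc[8]=?)
step 9: low=(low[0]=0,low[1]=1,low[2]=2,low[3]=3,low[4]=2,low[5]=2,low[6]=7,low[7]=2,low[8]=8); scc=(scc[0]=0,scc[1]=4,scc[2]=3,scc[3]=1,scc[4]=3,scc[5]=3,scc[6]=2,scc[7]=3,scc[8]=5)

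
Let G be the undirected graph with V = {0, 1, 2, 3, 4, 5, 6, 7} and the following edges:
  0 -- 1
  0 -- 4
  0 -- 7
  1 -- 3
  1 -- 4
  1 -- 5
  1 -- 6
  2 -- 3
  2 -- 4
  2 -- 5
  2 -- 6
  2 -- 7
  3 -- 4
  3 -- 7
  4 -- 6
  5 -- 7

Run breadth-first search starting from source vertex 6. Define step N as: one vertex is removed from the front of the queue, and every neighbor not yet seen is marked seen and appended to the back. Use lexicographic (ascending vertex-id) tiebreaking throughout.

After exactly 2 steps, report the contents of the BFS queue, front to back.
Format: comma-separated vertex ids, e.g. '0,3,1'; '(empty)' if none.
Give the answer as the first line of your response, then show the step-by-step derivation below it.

2,4,0,3,5

step 1: dequeue 6; queue=[1,2,4]; order=6
step 2: dequeue 1; queue=[2,4,0,3,5]; order=6,1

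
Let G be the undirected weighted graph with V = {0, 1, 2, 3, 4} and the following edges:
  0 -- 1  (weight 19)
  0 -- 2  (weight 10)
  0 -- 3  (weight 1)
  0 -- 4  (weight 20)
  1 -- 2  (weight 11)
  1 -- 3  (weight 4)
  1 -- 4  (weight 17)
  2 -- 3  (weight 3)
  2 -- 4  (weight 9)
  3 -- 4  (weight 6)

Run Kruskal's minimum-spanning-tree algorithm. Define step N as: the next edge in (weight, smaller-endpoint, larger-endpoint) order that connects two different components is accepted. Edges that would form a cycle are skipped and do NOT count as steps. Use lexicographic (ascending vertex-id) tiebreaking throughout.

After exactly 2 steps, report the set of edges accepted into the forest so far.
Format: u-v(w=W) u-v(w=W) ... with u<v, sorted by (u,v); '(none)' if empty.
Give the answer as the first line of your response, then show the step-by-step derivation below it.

0-3(w=1) 2-3(w=3)

step 1: add edge 0-3 (w=1); MST = {0-3(w=1)}
step 2: add edge 2-3 (w=3); MST = {0-3(w=1) 2-3(w=3)}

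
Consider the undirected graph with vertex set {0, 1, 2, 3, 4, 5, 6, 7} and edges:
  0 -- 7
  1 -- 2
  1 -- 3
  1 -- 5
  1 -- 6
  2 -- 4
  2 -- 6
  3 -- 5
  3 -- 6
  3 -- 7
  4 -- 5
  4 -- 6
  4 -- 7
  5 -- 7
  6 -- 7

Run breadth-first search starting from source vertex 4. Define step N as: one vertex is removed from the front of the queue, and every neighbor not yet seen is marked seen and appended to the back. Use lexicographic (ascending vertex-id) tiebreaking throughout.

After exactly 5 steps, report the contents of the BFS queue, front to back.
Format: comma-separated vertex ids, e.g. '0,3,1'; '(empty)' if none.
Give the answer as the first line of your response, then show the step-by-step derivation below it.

1,3,0

step 1: dequeue 4; queue=[2,5,6,7]; order=4
step 2: dequeue 2; queue=[5,6,7,1]; order=4,2
step 3: dequeue 5; queue=[6,7,1,3]; order=4,2,5
step 4: dequeue 6; queue=[7,1,3]; order=4,2,5,6
step 5: dequeue 7; queue=[1,3,0]; order=4,2,5,6,7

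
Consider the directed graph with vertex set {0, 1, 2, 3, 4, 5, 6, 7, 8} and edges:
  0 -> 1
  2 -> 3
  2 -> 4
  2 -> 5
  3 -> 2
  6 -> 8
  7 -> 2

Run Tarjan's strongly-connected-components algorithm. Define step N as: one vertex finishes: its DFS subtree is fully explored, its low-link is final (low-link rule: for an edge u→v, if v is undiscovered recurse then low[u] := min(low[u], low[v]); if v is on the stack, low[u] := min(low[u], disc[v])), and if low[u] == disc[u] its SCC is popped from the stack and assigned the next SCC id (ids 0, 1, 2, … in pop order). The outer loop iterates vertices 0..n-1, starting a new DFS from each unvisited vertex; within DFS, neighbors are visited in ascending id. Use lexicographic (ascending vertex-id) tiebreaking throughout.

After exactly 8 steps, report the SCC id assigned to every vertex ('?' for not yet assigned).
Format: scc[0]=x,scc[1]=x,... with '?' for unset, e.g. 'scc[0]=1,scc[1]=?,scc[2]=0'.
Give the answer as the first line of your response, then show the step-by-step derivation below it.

scc[0]=1,scc[1]=0,scc[2]=4,scc[3]=4,scc[4]=2,scc[5]=3,scc[6]=6,scc[7]=?,scc[8]=5

step 1: low=(low[0]=0,low[1]=1,low[2]=?,low[3]=?,low[4]=?,low[5]=?,low[6]=?,low[7]=?,low[8]=?); scc=(scc[0]=?,scc[1]=0,scc[2]=?,scc[3]=?,scc[4]=?,scc[5]=?,scc[6]=?,scc[7]=?,scc[8]=?)
step 2: low=(low[0]=0,low[1]=1,low[2]=?,low[3]=?,low[4]=?,low[5]=?,low[6]=?,low[7]=?,low[8]=?); scc=(scc[0]=1,scc[1]=0,scc[2]=?,scc[3]=?,scc[4]=?,scc[5]=?,scc[6]=?,scc[7]=?,scc[8]=?)
step 3: low=(low[0]=0,low[1]=1,low[2]=2,low[3]=2,low[4]=?,low[5]=?,low[6]=?,low[7]=?,low[8]=?); scc=(scc[0]=1,scc[1]=0,scc[2]=?,scc[3]=?,scc[4]=?,scc[5]=?,scc[6]=?,scc[7]=?,scc[8]=?)
step 4: low=(low[0]=0,low[1]=1,low[2]=2,low[3]=2,low[4]=4,low[5]=?,low[6]=?,low[7]=?,low[8]=?); scc=(scc[0]=1,scc[1]=0,scc[2]=?,scc[3]=?,scc[4]=2,scc[5]=?,scc[6]=?,scc[7]=?,scc[8]=?)
step 5: low=(low[0]=0,low[1]=1,low[2]=2,low[3]=2,low[4]=4,low[5]=5,low[6]=?,low[7]=?,low[8]=?); scc=(scc[0]=1,scc[1]=0,scc[2]=?,scc[3]=?,scc[4]=2,scc[5]=3,scc[6]=?,scc[7]=?,scc[8]=?)
step 6: low=(low[0]=0,low[1]=1,low[2]=2,low[3]=2,low[4]=4,low[5]=5,low[6]=?,low[7]=?,low[8]=?); scc=(scc[0]=1,scc[1]=0,scc[2]=4,scc[3]=4,scc[4]=2,scc[5]=3,scc[6]=?,scc[7]=?,scc[8]=?)
step 7: low=(low[0]=0,low[1]=1,low[2]=2,low[3]=2,low[4]=4,low[5]=5,low[6]=6,low[7]=?,low[8]=7); scc=(scc[0]=1,scc[1]=0,scc[2]=4,scc[3]=4,scc[4]=2,scc[5]=3,scc[6]=?,scc[7]=?,scc[8]=5)
step 8: low=(low[0]=0,low[1]=1,low[2]=2,low[3]=2,low[4]=4,low[5]=5,low[6]=6,low[7]=?,low[8]=7); scc=(scc[0]=1,scc[1]=0,scc[2]=4,scc[3]=4,scc[4]=2,scc[5]=3,scc[6]=6,scc[7]=?,scc[8]=5)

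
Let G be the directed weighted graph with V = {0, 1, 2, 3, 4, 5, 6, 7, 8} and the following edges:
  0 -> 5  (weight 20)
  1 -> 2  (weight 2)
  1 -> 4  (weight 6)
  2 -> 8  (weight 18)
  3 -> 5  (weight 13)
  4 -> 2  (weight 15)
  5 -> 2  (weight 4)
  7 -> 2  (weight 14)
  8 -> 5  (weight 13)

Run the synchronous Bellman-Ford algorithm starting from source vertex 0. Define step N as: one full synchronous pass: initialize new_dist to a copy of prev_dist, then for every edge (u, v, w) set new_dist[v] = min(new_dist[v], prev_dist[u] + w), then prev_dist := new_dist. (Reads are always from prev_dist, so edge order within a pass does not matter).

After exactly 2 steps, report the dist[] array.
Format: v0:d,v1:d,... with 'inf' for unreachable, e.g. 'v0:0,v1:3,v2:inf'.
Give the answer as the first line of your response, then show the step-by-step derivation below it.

v0:0,v1:inf,v2:24,v3:inf,v4:inf,v5:20,v6:inf,v7:inf,v8:inf

step 1: dist = v0:0,v1:inf,v2:inf,v3:inf,v4:inf,v5:20,v6:inf,v7:inf,v8:inf
step 2: dist = v0:0,v1:inf,v2:24,v3:inf,v4:inf,v5:20,v6:inf,v7:inf,v8:inf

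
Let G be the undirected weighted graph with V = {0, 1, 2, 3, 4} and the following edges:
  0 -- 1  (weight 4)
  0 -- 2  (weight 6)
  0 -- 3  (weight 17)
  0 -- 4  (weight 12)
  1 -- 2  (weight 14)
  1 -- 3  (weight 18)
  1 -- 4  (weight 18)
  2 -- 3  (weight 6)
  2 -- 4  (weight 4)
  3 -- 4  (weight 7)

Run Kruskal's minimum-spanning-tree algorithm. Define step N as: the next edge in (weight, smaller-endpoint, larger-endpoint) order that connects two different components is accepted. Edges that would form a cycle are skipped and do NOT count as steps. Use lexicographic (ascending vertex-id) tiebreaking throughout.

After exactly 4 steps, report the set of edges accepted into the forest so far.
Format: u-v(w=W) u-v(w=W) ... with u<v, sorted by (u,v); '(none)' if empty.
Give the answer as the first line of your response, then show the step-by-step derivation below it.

0-1(w=4) 0-2(w=6) 2-3(w=6) 2-4(w=4)

step 1: add edge 0-1 (w=4); MST = {0-1(w=4)}
step 2: add edge 2-4 (w=4); MST = {0-1(w=4) 2-4(w=4)}
step 3: add edge 0-2 (w=6); MST = {0-1(w=4) 0-2(w=6) 2-4(w=4)}
step 4: add edge 2-3 (w=6); MST = {0-1(w=4) 0-2(w=6) 2-3(w=6) 2-4(w=4)}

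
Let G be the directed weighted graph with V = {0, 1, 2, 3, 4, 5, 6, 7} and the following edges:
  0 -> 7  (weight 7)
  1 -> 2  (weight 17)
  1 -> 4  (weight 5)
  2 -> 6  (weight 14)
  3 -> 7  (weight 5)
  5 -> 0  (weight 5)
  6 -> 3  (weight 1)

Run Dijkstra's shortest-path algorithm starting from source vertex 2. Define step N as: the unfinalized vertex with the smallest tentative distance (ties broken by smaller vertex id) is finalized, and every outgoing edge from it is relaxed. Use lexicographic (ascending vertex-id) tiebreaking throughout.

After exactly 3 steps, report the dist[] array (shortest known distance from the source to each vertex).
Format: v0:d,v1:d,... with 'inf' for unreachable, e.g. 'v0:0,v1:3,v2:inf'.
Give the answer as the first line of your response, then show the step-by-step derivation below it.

v0:inf,v1:inf,v2:0,v3:15,v4:inf,v5:inf,v6:14,v7:20

step 1: dist = v0:inf,v1:inf,v2:0,v3:inf,v4:inf,v5:inf,v6:14,v7:inf
step 2: dist = v0:inf,v1:inf,v2:0,v3:15,v4:inf,v5:inf,v6:14,v7:inf
step 3: dist = v0:inf,v1:inf,v2:0,v3:15,v4:inf,v5:inf,v6:14,v7:20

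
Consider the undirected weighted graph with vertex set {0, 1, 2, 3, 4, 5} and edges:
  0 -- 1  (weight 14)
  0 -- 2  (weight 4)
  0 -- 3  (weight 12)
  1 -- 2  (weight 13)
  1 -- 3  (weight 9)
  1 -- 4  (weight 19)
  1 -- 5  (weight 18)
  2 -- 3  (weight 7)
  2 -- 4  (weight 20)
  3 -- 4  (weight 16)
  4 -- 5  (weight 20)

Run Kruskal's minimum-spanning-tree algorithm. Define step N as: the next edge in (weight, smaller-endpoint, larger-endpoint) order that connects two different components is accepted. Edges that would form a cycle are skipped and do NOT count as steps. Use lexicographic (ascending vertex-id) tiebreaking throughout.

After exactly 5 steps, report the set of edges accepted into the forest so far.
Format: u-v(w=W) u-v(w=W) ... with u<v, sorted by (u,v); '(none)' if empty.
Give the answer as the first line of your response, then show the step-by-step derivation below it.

0-2(w=4) 1-3(w=9) 1-5(w=18) 2-3(w=7) 3-4(w=16)

step 1: add edge 0-2 (w=4); MST = {0-2(w=4)}
step 2: add edge 2-3 (w=7); MST = {0-2(w=4) 2-3(w=7)}
step 3: add edge 1-3 (w=9); MST = {0-2(w=4) 1-3(w=9) 2-3(w=7)}
step 4: add edge 3-4 (w=16); MST = {0-2(w=4) 1-3(w=9) 2-3(w=7) 3-4(w=16)}
step 5: add edge 1-5 (w=18); MST = {0-2(w=4) 1-3(w=9) 1-5(w=18) 2-3(w=7) 3-4(w=16)}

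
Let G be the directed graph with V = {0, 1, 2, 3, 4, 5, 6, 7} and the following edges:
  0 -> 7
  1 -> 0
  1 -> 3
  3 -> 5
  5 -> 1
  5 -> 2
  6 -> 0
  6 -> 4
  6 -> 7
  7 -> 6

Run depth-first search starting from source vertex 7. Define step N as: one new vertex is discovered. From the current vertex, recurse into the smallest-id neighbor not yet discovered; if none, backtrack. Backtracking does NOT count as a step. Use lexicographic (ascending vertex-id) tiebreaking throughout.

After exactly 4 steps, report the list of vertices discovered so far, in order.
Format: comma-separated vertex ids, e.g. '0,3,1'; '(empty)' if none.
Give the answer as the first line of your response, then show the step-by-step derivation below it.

7,6,0,4

step 1: discover 7; path=7; order=7
step 2: discover 6; path=7>6; order=7,6
step 3: discover 0; path=7>6>0; order=7,6,0
step 4: discover 4; path=7>6>4; order=7,6,0,4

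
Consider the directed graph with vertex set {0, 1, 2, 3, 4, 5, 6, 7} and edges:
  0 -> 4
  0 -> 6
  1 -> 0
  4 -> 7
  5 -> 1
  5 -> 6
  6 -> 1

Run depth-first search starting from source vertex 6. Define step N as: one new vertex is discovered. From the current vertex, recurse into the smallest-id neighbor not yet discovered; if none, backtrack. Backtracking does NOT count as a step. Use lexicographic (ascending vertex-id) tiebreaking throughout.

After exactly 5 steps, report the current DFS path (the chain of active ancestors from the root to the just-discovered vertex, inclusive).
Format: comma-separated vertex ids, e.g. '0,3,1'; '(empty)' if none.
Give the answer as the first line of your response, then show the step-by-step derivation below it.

6,1,0,4,7

step 1: discover 6; path=6; order=6
step 2: discover 1; path=6>1; order=6,1
step 3: discover 0; path=6>1>0; order=6,1,0
step 4: discover 4; path=6>1>0>4; order=6,1,0,4
step 5: discover 7; path=6>1>0>4>7; order=6,1,0,4,7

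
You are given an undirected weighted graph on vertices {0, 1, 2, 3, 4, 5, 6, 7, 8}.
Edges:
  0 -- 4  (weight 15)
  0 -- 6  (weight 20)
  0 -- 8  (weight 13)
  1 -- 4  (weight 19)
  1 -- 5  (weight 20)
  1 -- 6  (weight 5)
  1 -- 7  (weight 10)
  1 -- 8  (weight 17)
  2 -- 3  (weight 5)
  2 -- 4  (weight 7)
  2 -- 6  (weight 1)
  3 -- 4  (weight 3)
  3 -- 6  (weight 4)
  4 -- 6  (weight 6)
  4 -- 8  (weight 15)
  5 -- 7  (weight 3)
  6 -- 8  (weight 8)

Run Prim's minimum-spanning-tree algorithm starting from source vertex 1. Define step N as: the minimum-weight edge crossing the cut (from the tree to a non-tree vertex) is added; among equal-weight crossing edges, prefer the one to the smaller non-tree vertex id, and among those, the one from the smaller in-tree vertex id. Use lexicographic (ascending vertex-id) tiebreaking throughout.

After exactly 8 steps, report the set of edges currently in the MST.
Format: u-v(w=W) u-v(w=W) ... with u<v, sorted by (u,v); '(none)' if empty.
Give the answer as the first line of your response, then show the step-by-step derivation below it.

0-8(w=13) 1-6(w=5) 1-7(w=10) 2-6(w=1) 3-4(w=3) 3-6(w=4) 5-7(w=3) 6-8(w=8)

step 1: add edge 1-6 (w=5); MST = {1-6(w=5)}
step 2: add edge 2-6 (w=1); MST = {1-6(w=5) 2-6(w=1)}
step 3: add edge 3-6 (w=4); MST = {1-6(w=5) 2-6(w=1) 3-6(w=4)}
step 4: add edge 3-4 (w=3); MST = {1-6(w=5) 2-6(w=1) 3-4(w=3) 3-6(w=4)}
step 5: add edge 6-8 (w=8); MST = {1-6(w=5) 2-6(w=1) 3-4(w=3) 3-6(w=4) 6-8(w=8)}
step 6: add edge 1-7 (w=10); MST = {1-6(w=5) 1-7(w=10) 2-6(w=1) 3-4(w=3) 3-6(w=4) 6-8(w=8)}
step 7: add edge 5-7 (w=3); MST = {1-6(w=5) 1-7(w=10) 2-6(w=1) 3-4(w=3) 3-6(w=4) 5-7(w=3) 6-8(w=8)}
step 8: add edge 0-8 (w=13); MST = {0-8(w=13) 1-6(w=5) 1-7(w=10) 2-6(w=1) 3-4(w=3) 3-6(w=4) 5-7(w=3) 6-8(w=8)}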